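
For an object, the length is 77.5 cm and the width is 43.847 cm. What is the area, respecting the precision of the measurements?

3.40 × 10^3 cm²

area = 77.5 cm × 43.847 cm = 3398.1425 cm².
77.5 has 3 significant figures; 43.847 has 5.
Division/multiplication keeps the fewest: 3 significant figures.
Rounded: 3.40 × 10^3 cm².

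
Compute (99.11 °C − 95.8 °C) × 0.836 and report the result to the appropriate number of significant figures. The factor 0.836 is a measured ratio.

2.8 °C

99.11 °C − 95.8 °C = 3.31 °C; the difference is limited to 1 decimal place (2 s.f.).
Carrying full precision, 3.31 × 0.836 = 2.76716 °C; 0.836 has 3 s.f., so the result keeps min(2, 3) = 2 s.f.
Rounded to 2 significant figures: 2.8 °C.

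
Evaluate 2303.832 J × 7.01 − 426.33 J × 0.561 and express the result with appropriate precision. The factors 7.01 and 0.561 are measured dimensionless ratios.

2303.832 × 7.01 = 16149.86232 → 1.61 × 10^4 J (3 s.f., last digit at the 10^2 place).
426.33 × 0.561 = 239.17113 → 239 J (3 s.f., last digit at the 10^0 place).
Difference: 15910.69119 J; keep the coarser place, 10^2.
Result: 1.59 × 10^4 J.

1.59 × 10^4 J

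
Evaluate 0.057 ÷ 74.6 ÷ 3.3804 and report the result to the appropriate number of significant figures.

2.3 × 10^-4

0.057 ÷ 74.6 ÷ 3.3804 = 0.000226030962911…
Multiplication/division keeps the fewest significant figures: 0.057 → 2 s.f., 74.6 → 3 s.f., 3.3804 → 5 s.f.; limit is 2.
Rounded to 2 significant figures: 2.3 × 10^-4.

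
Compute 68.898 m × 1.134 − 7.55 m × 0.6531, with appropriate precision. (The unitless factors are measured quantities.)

73.20 m

68.898 × 1.134 = 78.130332 → 78.13 m (4 s.f., last digit at the 10^-2 place).
7.55 × 0.6531 = 4.930905 → 4.93 m (3 s.f., last digit at the 10^-2 place).
Difference: 73.199427 m; keep the coarser place, 10^-2.
Result: 73.20 m.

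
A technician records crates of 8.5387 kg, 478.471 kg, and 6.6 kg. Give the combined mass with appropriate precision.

8.5387 kg + 478.471 kg + 6.6 kg = 493.6097 kg.
Addition/subtraction keeps the fewest decimal places: 8.5387 → 4 decimal places, 478.471 → 3 decimal places, 6.6 → 1 decimal place; limit is 1.
Rounded to 1 decimal place: 493.6 kg.

493.6 kg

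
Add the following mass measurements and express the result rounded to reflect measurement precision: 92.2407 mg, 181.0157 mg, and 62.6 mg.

335.9 mg

92.2407 mg + 181.0157 mg + 62.6 mg = 335.8564 mg.
Addition/subtraction keeps the fewest decimal places: 92.2407 → 4 decimal places, 181.0157 → 4 decimal places, 62.6 → 1 decimal place; limit is 1.
Rounded to 1 decimal place: 335.9 mg.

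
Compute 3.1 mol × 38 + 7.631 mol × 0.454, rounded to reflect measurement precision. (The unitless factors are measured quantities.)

3.1 × 38 = 117.8 → 1.2 × 10^2 mol (2 s.f., last digit at the 10^1 place).
7.631 × 0.454 = 3.464474 → 3.46 mol (3 s.f., last digit at the 10^-2 place).
Sum: 121.264474 mol; keep the coarser place, 10^1.
Result: 1.2 × 10^2 mol.

1.2 × 10^2 mol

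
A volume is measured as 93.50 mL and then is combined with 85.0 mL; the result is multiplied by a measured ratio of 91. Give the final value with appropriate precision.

93.50 mL + 85.0 mL = 178.50 mL; the sum is limited to 1 decimal place (4 s.f.).
Carrying full precision, 178.50 × 91 = 16243.5 mL; 91 has 2 s.f., so the result keeps min(4, 2) = 2 s.f.
Rounded to 2 significant figures: 1.6 × 10⁴ mL.

1.6 × 10⁴ mL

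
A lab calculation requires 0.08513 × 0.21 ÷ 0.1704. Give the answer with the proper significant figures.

0.10

0.08513 × 0.21 ÷ 0.1704 = 0.104913732394…
Multiplication/division keeps the fewest significant figures: 0.08513 → 4 s.f., 0.21 → 2 s.f., 0.1704 → 4 s.f.; limit is 2.
Rounded to 2 significant figures: 0.10.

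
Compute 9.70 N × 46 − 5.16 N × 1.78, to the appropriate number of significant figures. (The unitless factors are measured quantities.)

9.70 × 46 = 446.2 → 4.5 × 10^2 N (2 s.f., last digit at the 10^1 place).
5.16 × 1.78 = 9.1848 → 9.18 N (3 s.f., last digit at the 10^-2 place).
Difference: 437.0152 N; keep the coarser place, 10^1.
Result: 4.4 × 10^2 N.

4.4 × 10^2 N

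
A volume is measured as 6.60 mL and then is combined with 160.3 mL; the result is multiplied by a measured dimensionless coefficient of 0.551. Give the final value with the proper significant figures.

92.0 mL

6.60 mL + 160.3 mL = 166.90 mL; the sum is limited to 1 decimal place (4 s.f.).
Carrying full precision, 166.90 × 0.551 = 91.9619 mL; 0.551 has 3 s.f., so the result keeps min(4, 3) = 3 s.f.
Rounded to 3 significant figures: 92.0 mL.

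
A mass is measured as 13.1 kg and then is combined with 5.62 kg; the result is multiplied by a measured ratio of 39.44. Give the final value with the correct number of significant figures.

13.1 kg + 5.62 kg = 18.72 kg; the sum is limited to 1 decimal place (3 s.f.).
Carrying full precision, 18.72 × 39.44 = 738.3168 kg; 39.44 has 4 s.f., so the result keeps min(3, 4) = 3 s.f.
Rounded to 3 significant figures: 738 kg.

738 kg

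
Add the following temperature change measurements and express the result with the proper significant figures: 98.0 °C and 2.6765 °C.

100.7 °C

98.0 °C + 2.6765 °C = 100.6765 °C.
Addition/subtraction keeps the fewest decimal places: 98.0 → 1 decimal place, 2.6765 → 4 decimal places; limit is 1.
Rounded to 1 decimal place: 100.7 °C.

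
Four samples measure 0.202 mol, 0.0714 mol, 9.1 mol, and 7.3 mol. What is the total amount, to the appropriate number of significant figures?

16.7 mol

0.202 mol + 0.0714 mol + 9.1 mol + 7.3 mol = 16.6734 mol.
Addition/subtraction keeps the fewest decimal places: 0.202 → 3 decimal places, 0.0714 → 4 decimal places, 9.1 → 1 decimal place, 7.3 → 1 decimal place; limit is 1.
Rounded to 1 decimal place: 16.7 mol.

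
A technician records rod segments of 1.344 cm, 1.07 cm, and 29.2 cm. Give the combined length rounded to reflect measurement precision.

1.344 cm + 1.07 cm + 29.2 cm = 31.614 cm.
Addition/subtraction keeps the fewest decimal places: 1.344 → 3 decimal places, 1.07 → 2 decimal places, 29.2 → 1 decimal place; limit is 1.
Rounded to 1 decimal place: 31.6 cm.

31.6 cm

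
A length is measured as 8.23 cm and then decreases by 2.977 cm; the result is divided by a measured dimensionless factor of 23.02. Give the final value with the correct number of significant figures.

0.228 cm

8.23 cm − 2.977 cm = 5.253 cm; the difference is limited to 2 decimal places (3 s.f.).
Carrying full precision, 5.253 ÷ 23.02 = 0.22819287576… cm; 23.02 has 4 s.f., so the result keeps min(3, 4) = 3 s.f.
Rounded to 3 significant figures: 0.228 cm.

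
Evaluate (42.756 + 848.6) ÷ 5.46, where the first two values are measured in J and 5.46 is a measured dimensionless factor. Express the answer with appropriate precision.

163 J

42.756 J + 848.6 J = 891.356 J; the sum is limited to 1 decimal place (4 s.f.).
Carrying full precision, 891.356 ÷ 5.46 = 163.252014652… J; 5.46 has 3 s.f., so the result keeps min(4, 3) = 3 s.f.
Rounded to 3 significant figures: 163 J.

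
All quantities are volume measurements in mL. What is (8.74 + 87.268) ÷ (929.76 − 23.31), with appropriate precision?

0.1059

8.74 + 87.268 = 96.008, limited to 2 d.p. → 4 s.f.; 929.76 − 23.31 = 906.45, limited to 2 d.p. → 5 s.f.
Carrying full precision, 96.008 ÷ 906.45 = 0.105916487396…; keep min(4, 5) = 4 s.f.
Rounded to 4 significant figures: 0.1059.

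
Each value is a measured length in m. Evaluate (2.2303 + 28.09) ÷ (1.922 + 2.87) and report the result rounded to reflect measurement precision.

6.33

2.2303 + 28.09 = 30.3203, limited to 2 d.p. → 4 s.f.; 1.922 + 2.87 = 4.792, limited to 2 d.p. → 3 s.f.
Carrying full precision, 30.3203 ÷ 4.792 = 6.32727462437…; keep min(4, 3) = 3 s.f.
Rounded to 3 significant figures: 6.33.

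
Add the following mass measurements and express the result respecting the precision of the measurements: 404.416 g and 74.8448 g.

479.261 g

404.416 g + 74.8448 g = 479.2608 g.
Addition/subtraction keeps the fewest decimal places: 404.416 → 3 decimal places, 74.8448 → 4 decimal places; limit is 3.
Rounded to 3 decimal places: 479.261 g.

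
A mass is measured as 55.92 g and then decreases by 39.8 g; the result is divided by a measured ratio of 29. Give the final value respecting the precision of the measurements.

0.56 g

55.92 g − 39.8 g = 16.12 g; the difference is limited to 1 decimal place (3 s.f.).
Carrying full precision, 16.12 ÷ 29 = 0.555862068966… g; 29 has 2 s.f., so the result keeps min(3, 2) = 2 s.f.
Rounded to 2 significant figures: 0.56 g.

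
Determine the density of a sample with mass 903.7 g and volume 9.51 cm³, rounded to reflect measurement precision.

95.0 g/cm³

density = 903.7 g ÷ 9.51 cm³ = 95.0262881178… g/cm³.
903.7 has 4 significant figures; 9.51 has 3.
Division/multiplication keeps the fewest: 3 significant figures.
Rounded: 95.0 g/cm³.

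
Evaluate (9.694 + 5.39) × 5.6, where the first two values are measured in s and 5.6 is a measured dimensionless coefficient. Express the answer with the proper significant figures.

9.694 s + 5.39 s = 15.084 s; the sum is limited to 2 decimal places (4 s.f.).
Carrying full precision, 15.084 × 5.6 = 84.4704 s; 5.6 has 2 s.f., so the result keeps min(4, 2) = 2 s.f.
Rounded to 2 significant figures: 84 s.

84 s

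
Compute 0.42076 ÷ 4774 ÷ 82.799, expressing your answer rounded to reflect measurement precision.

0.42076 ÷ 4774 ÷ 82.799 = 0.0000010644541025…
Multiplication/division keeps the fewest significant figures: 0.42076 → 5 s.f., 4774 → 4 s.f., 82.799 → 5 s.f.; limit is 4.
Rounded to 4 significant figures: 1.064 × 10^-6.

1.064 × 10^-6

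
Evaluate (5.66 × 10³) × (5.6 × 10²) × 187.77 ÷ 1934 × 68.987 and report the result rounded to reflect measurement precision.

2.1 × 10⁷

(5.66 × 10³) × (5.6 × 10²) × 187.77 ÷ 1934 × 68.987 = 21229582.535…
Multiplication/division keeps the fewest significant figures: 5.66 × 10³ → 3 s.f., 5.6 × 10² → 2 s.f., 187.77 → 5 s.f., 1934 → 4 s.f., 68.987 → 5 s.f.; limit is 2.
Rounded to 2 significant figures: 2.1 × 10⁷.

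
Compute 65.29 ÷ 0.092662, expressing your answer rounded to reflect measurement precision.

65.29 ÷ 0.092662 = 704.60382897…
Multiplication/division keeps the fewest significant figures: 65.29 → 4 s.f., 0.092662 → 5 s.f.; limit is 4.
Rounded to 4 significant figures: 7.046 × 10².

7.046 × 10²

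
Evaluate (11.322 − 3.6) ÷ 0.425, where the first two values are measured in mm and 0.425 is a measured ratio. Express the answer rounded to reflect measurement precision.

18 mm

11.322 mm − 3.6 mm = 7.722 mm; the difference is limited to 1 decimal place (2 s.f.).
Carrying full precision, 7.722 ÷ 0.425 = 18.1694117647… mm; 0.425 has 3 s.f., so the result keeps min(2, 3) = 2 s.f.
Rounded to 2 significant figures: 18 mm.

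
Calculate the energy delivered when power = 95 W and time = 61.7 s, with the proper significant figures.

energy delivered = 95 W × 61.7 s = 5861.5 J.
95 has 2 significant figures; 61.7 has 3.
Division/multiplication keeps the fewest: 2 significant figures.
Rounded: 5.9 × 10^3 J.

5.9 × 10^3 J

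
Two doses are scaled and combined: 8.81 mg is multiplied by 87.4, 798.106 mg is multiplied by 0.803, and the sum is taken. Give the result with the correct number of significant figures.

8.81 × 87.4 = 769.994 → 7.70 × 10² mg (3 s.f., last digit at the 10^0 place).
798.106 × 0.803 = 640.879118 → 641 mg (3 s.f., last digit at the 10^0 place).
Sum: 1410.873118 mg; keep the coarser place, 10^0.
Result: 1411 mg.

1411 mg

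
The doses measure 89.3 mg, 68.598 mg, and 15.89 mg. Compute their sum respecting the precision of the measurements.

89.3 mg + 68.598 mg + 15.89 mg = 173.788 mg.
Addition/subtraction keeps the fewest decimal places: 89.3 → 1 decimal place, 68.598 → 3 decimal places, 15.89 → 2 decimal places; limit is 1.
Rounded to 1 decimal place: 173.8 mg.

173.8 mg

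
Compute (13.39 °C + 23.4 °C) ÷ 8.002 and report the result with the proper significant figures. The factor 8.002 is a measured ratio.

4.60 °C

13.39 °C + 23.4 °C = 36.79 °C; the sum is limited to 1 decimal place (3 s.f.).
Carrying full precision, 36.79 ÷ 8.002 = 4.59760059985… °C; 8.002 has 4 s.f., so the result keeps min(3, 4) = 3 s.f.
Rounded to 3 significant figures: 4.60 °C.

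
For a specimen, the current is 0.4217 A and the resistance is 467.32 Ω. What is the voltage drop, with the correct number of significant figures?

1.971 × 10^2 V

voltage drop = 0.4217 A × 467.32 Ω = 197.068844 V.
0.4217 has 4 significant figures; 467.32 has 5.
Division/multiplication keeps the fewest: 4 significant figures.
Rounded: 1.971 × 10^2 V.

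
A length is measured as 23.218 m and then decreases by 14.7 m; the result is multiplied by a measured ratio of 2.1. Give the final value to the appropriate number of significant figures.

18 m

23.218 m − 14.7 m = 8.518 m; the difference is limited to 1 decimal place (2 s.f.).
Carrying full precision, 8.518 × 2.1 = 17.8878 m; 2.1 has 2 s.f., so the result keeps min(2, 2) = 2 s.f.
Rounded to 2 significant figures: 18 m.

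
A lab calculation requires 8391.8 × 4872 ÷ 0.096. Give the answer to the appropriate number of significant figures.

4.3 × 10⁸

8391.8 × 4872 ÷ 0.096 = 425883850
Multiplication/division keeps the fewest significant figures: 8391.8 → 5 s.f., 4872 → 4 s.f., 0.096 → 2 s.f.; limit is 2.
Rounded to 2 significant figures: 4.3 × 10⁸.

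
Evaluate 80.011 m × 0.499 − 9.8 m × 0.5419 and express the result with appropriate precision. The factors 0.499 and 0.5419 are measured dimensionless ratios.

80.011 × 0.499 = 39.925489 → 39.9 m (3 s.f., last digit at the 10^-1 place).
9.8 × 0.5419 = 5.31062 → 5.3 m (2 s.f., last digit at the 10^-1 place).
Difference: 34.614869 m; keep the coarser place, 10^-1.
Result: 34.6 m.

34.6 m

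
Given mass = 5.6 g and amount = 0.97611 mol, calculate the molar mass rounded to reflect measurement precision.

5.7 g/mol

molar mass = 5.6 g ÷ 0.97611 mol = 5.73705832334… g/mol.
5.6 has 2 significant figures; 0.97611 has 5.
Division/multiplication keeps the fewest: 2 significant figures.
Rounded: 5.7 g/mol.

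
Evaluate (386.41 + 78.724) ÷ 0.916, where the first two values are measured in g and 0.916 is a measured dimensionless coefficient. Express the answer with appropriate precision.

508 g

386.41 g + 78.724 g = 465.134 g; the sum is limited to 2 decimal places (5 s.f.).
Carrying full precision, 465.134 ÷ 0.916 = 507.788209607… g; 0.916 has 3 s.f., so the result keeps min(5, 3) = 3 s.f.
Rounded to 3 significant figures: 508 g.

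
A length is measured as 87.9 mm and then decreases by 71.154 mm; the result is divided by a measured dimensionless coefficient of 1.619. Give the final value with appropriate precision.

87.9 mm − 71.154 mm = 16.746 mm; the difference is limited to 1 decimal place (3 s.f.).
Carrying full precision, 16.746 ÷ 1.619 = 10.3434218653… mm; 1.619 has 4 s.f., so the result keeps min(3, 4) = 3 s.f.
Rounded to 3 significant figures: 10.3 mm.

10.3 mm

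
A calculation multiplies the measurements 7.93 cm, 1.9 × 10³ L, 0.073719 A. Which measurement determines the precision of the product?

7.93 cm → 3 s.f.; 1.9 × 10³ L → 2 s.f.; 0.073719 A → 5 s.f.
The fewest is 2 significant figures, from 1.9 × 10³ L.

1.9 × 10³ L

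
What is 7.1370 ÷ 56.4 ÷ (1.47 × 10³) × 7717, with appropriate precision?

0.664

7.1370 ÷ 56.4 ÷ (1.47 × 10³) × 7717 = 0.664305362571…
Multiplication/division keeps the fewest significant figures: 7.1370 → 5 s.f., 56.4 → 3 s.f., 1.47 × 10³ → 3 s.f., 7717 → 4 s.f.; limit is 3.
Rounded to 3 significant figures: 0.664.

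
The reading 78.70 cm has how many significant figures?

4

78.70: trailing zeros after a decimal point are significant.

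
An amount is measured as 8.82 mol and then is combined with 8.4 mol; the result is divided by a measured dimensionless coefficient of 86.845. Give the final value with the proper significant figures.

0.198 mol

8.82 mol + 8.4 mol = 17.22 mol; the sum is limited to 1 decimal place (3 s.f.).
Carrying full precision, 17.22 ÷ 86.845 = 0.198284299614… mol; 86.845 has 5 s.f., so the result keeps min(3, 5) = 3 s.f.
Rounded to 3 significant figures: 0.198 mol.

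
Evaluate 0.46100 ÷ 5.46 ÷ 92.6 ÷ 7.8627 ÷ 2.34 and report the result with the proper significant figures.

4.96 × 10⁻⁵

0.46100 ÷ 5.46 ÷ 92.6 ÷ 7.8627 ÷ 2.34 = 0.0000495575391858…
Multiplication/division keeps the fewest significant figures: 0.46100 → 5 s.f., 5.46 → 3 s.f., 92.6 → 3 s.f., 7.8627 → 5 s.f., 2.34 → 3 s.f.; limit is 3.
Rounded to 3 significant figures: 4.96 × 10⁻⁵.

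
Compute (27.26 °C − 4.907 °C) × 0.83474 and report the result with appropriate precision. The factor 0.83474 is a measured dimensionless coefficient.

27.26 °C − 4.907 °C = 22.353 °C; the difference is limited to 2 decimal places (4 s.f.).
Carrying full precision, 22.353 × 0.83474 = 18.65894322 °C; 0.83474 has 5 s.f., so the result keeps min(4, 5) = 4 s.f.
Rounded to 4 significant figures: 18.66 °C.

18.66 °C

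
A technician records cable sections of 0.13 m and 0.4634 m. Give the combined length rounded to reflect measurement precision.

0.59 m

0.13 m + 0.4634 m = 0.5934 m.
Addition/subtraction keeps the fewest decimal places: 0.13 → 2 decimal places, 0.4634 → 4 decimal places; limit is 2.
Rounded to 2 decimal places: 0.59 m.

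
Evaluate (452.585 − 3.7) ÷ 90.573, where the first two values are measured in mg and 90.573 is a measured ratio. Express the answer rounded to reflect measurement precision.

452.585 mg − 3.7 mg = 448.885 mg; the difference is limited to 1 decimal place (4 s.f.).
Carrying full precision, 448.885 ÷ 90.573 = 4.95605754474… mg; 90.573 has 5 s.f., so the result keeps min(4, 5) = 4 s.f.
Rounded to 4 significant figures: 4.956 mg.

4.956 mg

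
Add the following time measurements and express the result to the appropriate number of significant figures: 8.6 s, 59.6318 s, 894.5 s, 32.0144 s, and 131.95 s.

1126.7 s

8.6 s + 59.6318 s + 894.5 s + 32.0144 s + 131.95 s = 1126.6962 s.
Addition/subtraction keeps the fewest decimal places: 8.6 → 1 decimal place, 59.6318 → 4 decimal places, 894.5 → 1 decimal place, 32.0144 → 4 decimal places, 131.95 → 2 decimal places; limit is 1.
Rounded to 1 decimal place: 1126.7 s.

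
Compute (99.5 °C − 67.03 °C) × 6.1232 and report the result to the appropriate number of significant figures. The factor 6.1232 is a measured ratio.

99.5 °C − 67.03 °C = 32.47 °C; the difference is limited to 1 decimal place (3 s.f.).
Carrying full precision, 32.47 × 6.1232 = 198.820304 °C; 6.1232 has 5 s.f., so the result keeps min(3, 5) = 3 s.f.
Rounded to 3 significant figures: 199 °C.

199 °C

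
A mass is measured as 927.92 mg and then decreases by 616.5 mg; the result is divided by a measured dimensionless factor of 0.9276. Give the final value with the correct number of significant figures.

927.92 mg − 616.5 mg = 311.42 mg; the difference is limited to 1 decimal place (4 s.f.).
Carrying full precision, 311.42 ÷ 0.9276 = 335.726606296… mg; 0.9276 has 4 s.f., so the result keeps min(4, 4) = 4 s.f.
Rounded to 4 significant figures: 335.7 mg.

335.7 mg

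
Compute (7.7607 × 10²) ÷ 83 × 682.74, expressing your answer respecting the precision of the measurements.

6.4 × 10³

(7.7607 × 10²) ÷ 83 × 682.74 = 6383.78351566…
Multiplication/division keeps the fewest significant figures: 7.7607 × 10² → 5 s.f., 83 → 2 s.f., 682.74 → 5 s.f.; limit is 2.
Rounded to 2 significant figures: 6.4 × 10³.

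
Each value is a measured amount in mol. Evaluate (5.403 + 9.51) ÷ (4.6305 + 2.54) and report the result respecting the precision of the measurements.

5.403 + 9.51 = 14.913, limited to 2 d.p. → 4 s.f.; 4.6305 + 2.54 = 7.1705, limited to 2 d.p. → 3 s.f.
Carrying full precision, 14.913 ÷ 7.1705 = 2.07977128513…; keep min(4, 3) = 3 s.f.
Rounded to 3 significant figures: 2.08.

2.08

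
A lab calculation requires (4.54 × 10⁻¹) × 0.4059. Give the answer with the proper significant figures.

0.184

(4.54 × 10⁻¹) × 0.4059 = 0.1842786
Multiplication/division keeps the fewest significant figures: 4.54 × 10⁻¹ → 3 s.f., 0.4059 → 4 s.f.; limit is 3.
Rounded to 3 significant figures: 0.184.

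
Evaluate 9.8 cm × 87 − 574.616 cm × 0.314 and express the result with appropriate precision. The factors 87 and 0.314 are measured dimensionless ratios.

6.7 × 10² cm

9.8 × 87 = 852.6 → 8.5 × 10² cm (2 s.f., last digit at the 10^1 place).
574.616 × 0.314 = 180.429424 → 180. cm (3 s.f., last digit at the 10^0 place).
Difference: 672.170576 cm; keep the coarser place, 10^1.
Result: 6.7 × 10² cm.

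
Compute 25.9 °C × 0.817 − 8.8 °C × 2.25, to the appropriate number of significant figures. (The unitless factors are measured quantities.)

1 °C

25.9 × 0.817 = 21.1603 → 21.2 °C (3 s.f., last digit at the 10^-1 place).
8.8 × 2.25 = 19.8 → 20. °C (2 s.f., last digit at the 10^0 place).
Difference: 1.3603 °C; keep the coarser place, 10^0.
Result: 1 °C.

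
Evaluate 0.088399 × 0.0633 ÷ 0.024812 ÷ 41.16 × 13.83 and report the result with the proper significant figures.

0.088399 × 0.0633 ÷ 0.024812 ÷ 41.16 × 13.83 = 0.0757767724865…
Multiplication/division keeps the fewest significant figures: 0.088399 → 5 s.f., 0.0633 → 3 s.f., 0.024812 → 5 s.f., 41.16 → 4 s.f., 13.83 → 4 s.f.; limit is 3.
Rounded to 3 significant figures: 0.0758.

0.0758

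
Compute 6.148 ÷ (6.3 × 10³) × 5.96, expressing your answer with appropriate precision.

6.148 ÷ (6.3 × 10³) × 5.96 = 0.0058162031746…
Multiplication/division keeps the fewest significant figures: 6.148 → 4 s.f., 6.3 × 10³ → 2 s.f., 5.96 → 3 s.f.; limit is 2.
Rounded to 2 significant figures: 0.0058.

0.0058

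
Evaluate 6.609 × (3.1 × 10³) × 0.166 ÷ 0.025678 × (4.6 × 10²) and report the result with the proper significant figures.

6.1 × 10⁷

6.609 × (3.1 × 10³) × 0.166 ÷ 0.025678 × (4.6 × 10²) = 60925930.5242…
Multiplication/division keeps the fewest significant figures: 6.609 → 4 s.f., 3.1 × 10³ → 2 s.f., 0.166 → 3 s.f., 0.025678 → 5 s.f., 4.6 × 10² → 2 s.f.; limit is 2.
Rounded to 2 significant figures: 6.1 × 10⁷.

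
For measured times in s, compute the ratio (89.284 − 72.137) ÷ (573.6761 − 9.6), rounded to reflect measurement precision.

0.03040

89.284 − 72.137 = 17.147, limited to 3 d.p. → 5 s.f.; 573.6761 − 9.6 = 564.0761, limited to 1 d.p. → 4 s.f.
Carrying full precision, 17.147 ÷ 564.0761 = 0.030398380644…; keep min(5, 4) = 4 s.f.
Rounded to 4 significant figures: 0.03040.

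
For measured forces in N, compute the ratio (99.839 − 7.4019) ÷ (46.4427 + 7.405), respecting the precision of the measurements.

1.7166

99.839 − 7.4019 = 92.4371, limited to 3 d.p. → 5 s.f.; 46.4427 + 7.405 = 53.8477, limited to 3 d.p. → 5 s.f.
Carrying full precision, 92.4371 ÷ 53.8477 = 1.71663970792…; keep min(5, 5) = 5 s.f.
Rounded to 5 significant figures: 1.7166.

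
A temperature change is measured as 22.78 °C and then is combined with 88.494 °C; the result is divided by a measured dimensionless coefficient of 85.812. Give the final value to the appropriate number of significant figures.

1.2967 °C

22.78 °C + 88.494 °C = 111.274 °C; the sum is limited to 2 decimal places (5 s.f.).
Carrying full precision, 111.274 ÷ 85.812 = 1.29671840768… °C; 85.812 has 5 s.f., so the result keeps min(5, 5) = 5 s.f.
Rounded to 5 significant figures: 1.2967 °C.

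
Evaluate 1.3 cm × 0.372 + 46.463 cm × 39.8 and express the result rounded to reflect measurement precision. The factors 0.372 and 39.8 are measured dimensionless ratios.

1.85 × 10³ cm

1.3 × 0.372 = 0.4836 → 0.48 cm (2 s.f., last digit at the 10^-2 place).
46.463 × 39.8 = 1849.2274 → 1.85 × 10³ cm (3 s.f., last digit at the 10^1 place).
Sum: 1849.711 cm; keep the coarser place, 10^1.
Result: 1.85 × 10³ cm.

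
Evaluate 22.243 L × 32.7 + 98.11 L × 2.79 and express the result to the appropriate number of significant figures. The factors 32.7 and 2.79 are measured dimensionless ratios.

1001 L

22.243 × 32.7 = 727.3461 → 727 L (3 s.f., last digit at the 10^0 place).
98.11 × 2.79 = 273.7269 → 274 L (3 s.f., last digit at the 10^0 place).
Sum: 1001.073 L; keep the coarser place, 10^0.
Result: 1001 L.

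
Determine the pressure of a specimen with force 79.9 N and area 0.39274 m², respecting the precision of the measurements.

203 Pa

pressure = 79.9 N ÷ 0.39274 m² = 203.442481031… Pa.
79.9 has 3 significant figures; 0.39274 has 5.
Division/multiplication keeps the fewest: 3 significant figures.
Rounded: 203 Pa.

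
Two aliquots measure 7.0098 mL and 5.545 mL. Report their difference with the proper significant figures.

7.0098 mL − 5.545 mL = 1.4648 mL.
Addition/subtraction keeps the fewest decimal places: 7.0098 → 4 decimal places, 5.545 → 3 decimal places; limit is 3.
Rounded to 3 decimal places: 1.465 mL.

1.465 mL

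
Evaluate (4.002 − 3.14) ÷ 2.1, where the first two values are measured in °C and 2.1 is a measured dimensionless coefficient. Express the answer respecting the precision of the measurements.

4.002 °C − 3.14 °C = 0.862 °C; the difference is limited to 2 decimal places (2 s.f.).
Carrying full precision, 0.862 ÷ 2.1 = 0.410476190476… °C; 2.1 has 2 s.f., so the result keeps min(2, 2) = 2 s.f.
Rounded to 2 significant figures: 0.41 °C.

0.41 °C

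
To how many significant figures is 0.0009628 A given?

0.0009628: leading zeros are not significant.

4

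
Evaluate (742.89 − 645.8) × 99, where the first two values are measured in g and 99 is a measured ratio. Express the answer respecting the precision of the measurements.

742.89 g − 645.8 g = 97.09 g; the difference is limited to 1 decimal place (3 s.f.).
Carrying full precision, 97.09 × 99 = 9611.91 g; 99 has 2 s.f., so the result keeps min(3, 2) = 2 s.f.
Rounded to 2 significant figures: 9.6 × 10³ g.

9.6 × 10³ g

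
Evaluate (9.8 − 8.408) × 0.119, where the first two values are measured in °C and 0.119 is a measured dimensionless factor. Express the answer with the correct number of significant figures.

0.17 °C

9.8 °C − 8.408 °C = 1.392 °C; the difference is limited to 1 decimal place (2 s.f.).
Carrying full precision, 1.392 × 0.119 = 0.165648 °C; 0.119 has 3 s.f., so the result keeps min(2, 3) = 2 s.f.
Rounded to 2 significant figures: 0.17 °C.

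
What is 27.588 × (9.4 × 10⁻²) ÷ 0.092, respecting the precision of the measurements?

28

27.588 × (9.4 × 10⁻²) ÷ 0.092 = 28.1877391304…
Multiplication/division keeps the fewest significant figures: 27.588 → 5 s.f., 9.4 × 10⁻² → 2 s.f., 0.092 → 2 s.f.; limit is 2.
Rounded to 2 significant figures: 28.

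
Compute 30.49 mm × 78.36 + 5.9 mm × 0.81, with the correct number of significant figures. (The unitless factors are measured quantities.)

2.394 × 10³ mm

30.49 × 78.36 = 2389.1964 → 2389 mm (4 s.f., last digit at the 10^0 place).
5.9 × 0.81 = 4.779 → 4.8 mm (2 s.f., last digit at the 10^-1 place).
Sum: 2393.9754 mm; keep the coarser place, 10^0.
Result: 2.394 × 10³ mm.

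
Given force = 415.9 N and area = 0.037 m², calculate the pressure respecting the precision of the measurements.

1.1 × 10^4 Pa

pressure = 415.9 N ÷ 0.037 m² = 11240.5405405… Pa.
415.9 has 4 significant figures; 0.037 has 2.
Division/multiplication keeps the fewest: 2 significant figures.
Rounded: 1.1 × 10^4 Pa.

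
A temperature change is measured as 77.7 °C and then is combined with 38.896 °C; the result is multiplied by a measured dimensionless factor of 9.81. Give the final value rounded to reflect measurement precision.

1.14 × 10³ °C

77.7 °C + 38.896 °C = 116.596 °C; the sum is limited to 1 decimal place (4 s.f.).
Carrying full precision, 116.596 × 9.81 = 1143.80676 °C; 9.81 has 3 s.f., so the result keeps min(4, 3) = 3 s.f.
Rounded to 3 significant figures: 1.14 × 10³ °C.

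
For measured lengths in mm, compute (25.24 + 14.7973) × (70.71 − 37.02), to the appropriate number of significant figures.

25.24 + 14.7973 = 40.0373, limited to 2 d.p. → 4 s.f.; 70.71 − 37.02 = 33.69, limited to 2 d.p. → 4 s.f.
Carrying full precision, 40.0373 × 33.69 = 1348.856637; keep min(4, 4) = 4 s.f.
Rounded to 4 significant figures: 1349 mm².

1349 mm²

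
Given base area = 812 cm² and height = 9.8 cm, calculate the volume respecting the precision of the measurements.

volume = 812 cm² × 9.8 cm = 7957.6 cm³.
812 has 3 significant figures; 9.8 has 2.
Division/multiplication keeps the fewest: 2 significant figures.
Rounded: 8.0 × 10³ cm³.

8.0 × 10³ cm³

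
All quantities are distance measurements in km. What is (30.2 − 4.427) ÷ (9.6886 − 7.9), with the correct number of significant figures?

14

30.2 − 4.427 = 25.773, limited to 1 d.p. → 3 s.f.; 9.6886 − 7.9 = 1.7886, limited to 1 d.p. → 2 s.f.
Carrying full precision, 25.773 ÷ 1.7886 = 14.4095940959…; keep min(3, 2) = 2 s.f.
Rounded to 2 significant figures: 14.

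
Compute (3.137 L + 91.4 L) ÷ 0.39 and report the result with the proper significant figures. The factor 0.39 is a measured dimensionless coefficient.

2.4 × 10^2 L

3.137 L + 91.4 L = 94.537 L; the sum is limited to 1 decimal place (3 s.f.).
Carrying full precision, 94.537 ÷ 0.39 = 242.402564103… L; 0.39 has 2 s.f., so the result keeps min(3, 2) = 2 s.f.
Rounded to 2 significant figures: 2.4 × 10^2 L.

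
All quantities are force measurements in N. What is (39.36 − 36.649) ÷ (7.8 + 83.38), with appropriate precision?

39.36 − 36.649 = 2.711, limited to 2 d.p. → 3 s.f.; 7.8 + 83.38 = 91.18, limited to 1 d.p. → 3 s.f.
Carrying full precision, 2.711 ÷ 91.18 = 0.0297323974556…; keep min(3, 3) = 3 s.f.
Rounded to 3 significant figures: 0.0297.

0.0297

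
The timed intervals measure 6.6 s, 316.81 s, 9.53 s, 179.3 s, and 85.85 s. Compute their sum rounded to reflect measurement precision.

6.6 s + 316.81 s + 9.53 s + 179.3 s + 85.85 s = 598.09 s.
Addition/subtraction keeps the fewest decimal places: 6.6 → 1 decimal place, 316.81 → 2 decimal places, 9.53 → 2 decimal places, 179.3 → 1 decimal place, 85.85 → 2 decimal places; limit is 1.
Rounded to 1 decimal place: 598.1 s.

598.1 s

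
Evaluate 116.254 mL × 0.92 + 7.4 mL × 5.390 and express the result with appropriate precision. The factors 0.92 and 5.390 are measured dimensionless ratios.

1.5 × 10^2 mL

116.254 × 0.92 = 106.95368 → 1.1 × 10^2 mL (2 s.f., last digit at the 10^1 place).
7.4 × 5.390 = 39.886 → 4.0 × 10^1 mL (2 s.f., last digit at the 10^0 place).
Sum: 146.83968 mL; keep the coarser place, 10^1.
Result: 1.5 × 10^2 mL.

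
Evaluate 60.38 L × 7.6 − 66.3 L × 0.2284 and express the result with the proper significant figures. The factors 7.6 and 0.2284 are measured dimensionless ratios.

60.38 × 7.6 = 458.888 → 4.6 × 10^2 L (2 s.f., last digit at the 10^1 place).
66.3 × 0.2284 = 15.14292 → 15.1 L (3 s.f., last digit at the 10^-1 place).
Difference: 443.74508 L; keep the coarser place, 10^1.
Result: 4.4 × 10^2 L.

4.4 × 10^2 L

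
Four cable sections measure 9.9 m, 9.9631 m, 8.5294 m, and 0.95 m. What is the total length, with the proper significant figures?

29.3 m

9.9 m + 9.9631 m + 8.5294 m + 0.95 m = 29.3425 m.
Addition/subtraction keeps the fewest decimal places: 9.9 → 1 decimal place, 9.9631 → 4 decimal places, 8.5294 → 4 decimal places, 0.95 → 2 decimal places; limit is 1.
Rounded to 1 decimal place: 29.3 m.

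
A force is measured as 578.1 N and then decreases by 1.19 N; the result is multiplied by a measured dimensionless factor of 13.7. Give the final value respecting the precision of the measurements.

7.90 × 10^3 N

578.1 N − 1.19 N = 576.91 N; the difference is limited to 1 decimal place (4 s.f.).
Carrying full precision, 576.91 × 13.7 = 7903.667 N; 13.7 has 3 s.f., so the result keeps min(4, 3) = 3 s.f.
Rounded to 3 significant figures: 7.90 × 10^3 N.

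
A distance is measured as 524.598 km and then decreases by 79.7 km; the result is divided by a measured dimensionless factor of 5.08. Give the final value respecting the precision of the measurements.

87.6 km

524.598 km − 79.7 km = 444.898 km; the difference is limited to 1 decimal place (4 s.f.).
Carrying full precision, 444.898 ÷ 5.08 = 87.5783464567… km; 5.08 has 3 s.f., so the result keeps min(4, 3) = 3 s.f.
Rounded to 3 significant figures: 87.6 km.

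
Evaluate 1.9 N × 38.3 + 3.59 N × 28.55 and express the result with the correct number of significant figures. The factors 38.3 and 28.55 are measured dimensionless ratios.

1.9 × 38.3 = 72.77 → 73 N (2 s.f., last digit at the 10^0 place).
3.59 × 28.55 = 102.4945 → 102 N (3 s.f., last digit at the 10^0 place).
Sum: 175.2645 N; keep the coarser place, 10^0.
Result: 175 N.

175 N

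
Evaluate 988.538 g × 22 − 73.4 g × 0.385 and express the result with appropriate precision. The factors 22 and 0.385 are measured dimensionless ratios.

988.538 × 22 = 21747.836 → 2.2 × 10⁴ g (2 s.f., last digit at the 10^3 place).
73.4 × 0.385 = 28.259 → 28.3 g (3 s.f., last digit at the 10^-1 place).
Difference: 21719.577 g; keep the coarser place, 10^3.
Result: 2.2 × 10⁴ g.

2.2 × 10⁴ g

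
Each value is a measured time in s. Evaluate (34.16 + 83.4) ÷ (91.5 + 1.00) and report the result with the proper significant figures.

1.27

34.16 + 83.4 = 117.56, limited to 1 d.p. → 4 s.f.; 91.5 + 1.00 = 92.50, limited to 1 d.p. → 3 s.f.
Carrying full precision, 117.56 ÷ 92.50 = 1.27091891892…; keep min(4, 3) = 3 s.f.
Rounded to 3 significant figures: 1.27.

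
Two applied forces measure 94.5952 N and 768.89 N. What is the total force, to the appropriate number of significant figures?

863.49 N

94.5952 N + 768.89 N = 863.4852 N.
Addition/subtraction keeps the fewest decimal places: 94.5952 → 4 decimal places, 768.89 → 2 decimal places; limit is 2.
Rounded to 2 decimal places: 863.49 N.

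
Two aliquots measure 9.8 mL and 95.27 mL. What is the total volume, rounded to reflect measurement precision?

105.1 mL

9.8 mL + 95.27 mL = 105.07 mL.
Addition/subtraction keeps the fewest decimal places: 9.8 → 1 decimal place, 95.27 → 2 decimal places; limit is 1.
Rounded to 1 decimal place: 105.1 mL.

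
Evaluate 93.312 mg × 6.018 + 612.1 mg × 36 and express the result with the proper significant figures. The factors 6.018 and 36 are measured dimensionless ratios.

2.3 × 10⁴ mg

93.312 × 6.018 = 561.551616 → 561.6 mg (4 s.f., last digit at the 10^-1 place).
612.1 × 36 = 22035.6 → 2.2 × 10⁴ mg (2 s.f., last digit at the 10^3 place).
Sum: 22597.151616 mg; keep the coarser place, 10^3.
Result: 2.3 × 10⁴ mg.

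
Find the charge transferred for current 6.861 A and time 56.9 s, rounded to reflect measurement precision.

3.90 × 10² C

charge transferred = 6.861 A × 56.9 s = 390.3909 C.
6.861 has 4 significant figures; 56.9 has 3.
Division/multiplication keeps the fewest: 3 significant figures.
Rounded: 3.90 × 10² C.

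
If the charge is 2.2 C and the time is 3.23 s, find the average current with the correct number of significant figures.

average current = 2.2 C ÷ 3.23 s = 0.681114551084… A.
2.2 has 2 significant figures; 3.23 has 3.
Division/multiplication keeps the fewest: 2 significant figures.
Rounded: 0.68 A.

0.68 A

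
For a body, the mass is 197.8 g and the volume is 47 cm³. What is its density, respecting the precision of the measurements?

4.2 g/cm³

density = 197.8 g ÷ 47 cm³ = 4.2085106383… g/cm³.
197.8 has 4 significant figures; 47 has 2.
Division/multiplication keeps the fewest: 2 significant figures.
Rounded: 4.2 g/cm³.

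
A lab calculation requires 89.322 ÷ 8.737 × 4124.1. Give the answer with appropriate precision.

4.216 × 10⁴

89.322 ÷ 8.737 × 4124.1 = 42162.3967266…
Multiplication/division keeps the fewest significant figures: 89.322 → 5 s.f., 8.737 → 4 s.f., 4124.1 → 5 s.f.; limit is 4.
Rounded to 4 significant figures: 4.216 × 10⁴.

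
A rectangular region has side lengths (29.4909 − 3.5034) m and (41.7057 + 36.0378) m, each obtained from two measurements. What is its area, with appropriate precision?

2020.36 m²

29.4909 − 3.5034 = 25.9875, limited to 4 d.p. → 6 s.f.; 41.7057 + 36.0378 = 77.7435, limited to 4 d.p. → 6 s.f.
Carrying full precision, 25.9875 × 77.7435 = 2020.35920625; keep min(6, 6) = 6 s.f.
Rounded to 6 significant figures: 2020.36 m².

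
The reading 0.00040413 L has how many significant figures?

0.00040413: leading zeros are not significant; zeros between nonzero digits are significant.

5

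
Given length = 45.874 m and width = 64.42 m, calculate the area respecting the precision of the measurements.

area = 45.874 m × 64.42 m = 2955.20308 m².
45.874 has 5 significant figures; 64.42 has 4.
Division/multiplication keeps the fewest: 4 significant figures.
Rounded: 2955 m².

2955 m²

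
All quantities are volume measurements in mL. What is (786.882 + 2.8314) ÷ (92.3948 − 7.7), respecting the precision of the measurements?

9.32

786.882 + 2.8314 = 789.7134, limited to 3 d.p. → 6 s.f.; 92.3948 − 7.7 = 84.6948, limited to 1 d.p. → 3 s.f.
Carrying full precision, 789.7134 ÷ 84.6948 = 9.32422533615…; keep min(6, 3) = 3 s.f.
Rounded to 3 significant figures: 9.32.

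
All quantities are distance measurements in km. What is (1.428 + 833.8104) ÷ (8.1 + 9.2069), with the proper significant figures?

1.428 + 833.8104 = 835.2384, limited to 3 d.p. → 6 s.f.; 8.1 + 9.2069 = 17.3069, limited to 1 d.p. → 3 s.f.
Carrying full precision, 835.2384 ÷ 17.3069 = 48.2604279218…; keep min(6, 3) = 3 s.f.
Rounded to 3 significant figures: 48.3.

48.3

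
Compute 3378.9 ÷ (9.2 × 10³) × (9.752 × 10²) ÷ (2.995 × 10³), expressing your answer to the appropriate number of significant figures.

1.2 × 10⁻¹

3378.9 ÷ (9.2 × 10³) × (9.752 × 10²) ÷ (2.995 × 10³) = 0.119587111853…
Multiplication/division keeps the fewest significant figures: 3378.9 → 5 s.f., 9.2 × 10³ → 2 s.f., 9.752 × 10² → 4 s.f., 2.995 × 10³ → 4 s.f.; limit is 2.
Rounded to 2 significant figures: 1.2 × 10⁻¹.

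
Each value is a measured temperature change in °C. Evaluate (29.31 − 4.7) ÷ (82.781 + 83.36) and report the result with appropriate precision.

29.31 − 4.7 = 24.61, limited to 1 d.p. → 3 s.f.; 82.781 + 83.36 = 166.141, limited to 2 d.p. → 5 s.f.
Carrying full precision, 24.61 ÷ 166.141 = 0.148127193167…; keep min(3, 5) = 3 s.f.
Rounded to 3 significant figures: 0.148.

0.148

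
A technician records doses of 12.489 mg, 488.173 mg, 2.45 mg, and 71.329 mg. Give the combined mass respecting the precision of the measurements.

12.489 mg + 488.173 mg + 2.45 mg + 71.329 mg = 574.441 mg.
Addition/subtraction keeps the fewest decimal places: 12.489 → 3 decimal places, 488.173 → 3 decimal places, 2.45 → 2 decimal places, 71.329 → 3 decimal places; limit is 2.
Rounded to 2 decimal places: 574.44 mg.

574.44 mg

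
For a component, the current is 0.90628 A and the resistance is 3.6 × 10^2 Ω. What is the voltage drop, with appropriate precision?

voltage drop = 0.90628 A × 3.6 × 10^2 Ω = 326.2608 V.
0.90628 has 5 significant figures; 3.6 × 10^2 has 2.
Division/multiplication keeps the fewest: 2 significant figures.
Rounded: 3.3 × 10^2 V.

3.3 × 10^2 V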